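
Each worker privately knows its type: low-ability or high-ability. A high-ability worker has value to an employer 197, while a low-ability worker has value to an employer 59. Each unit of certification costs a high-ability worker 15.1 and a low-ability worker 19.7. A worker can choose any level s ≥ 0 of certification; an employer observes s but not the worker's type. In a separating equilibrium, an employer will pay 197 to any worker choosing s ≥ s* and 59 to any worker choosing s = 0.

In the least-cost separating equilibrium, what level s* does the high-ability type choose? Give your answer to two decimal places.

A low-ability worker choosing s = 0 receives 59.
Imitating at s* instead would pay 197 at cost 19.7·s*, netting 197 − 19.7·s*.
Indifference: 59 = 197 − 19.7·s*, so s* = (197 − 59) / 19.7 ≈ 7.01.
At s* the low-ability type's incentive constraint just binds; the high-ability type strictly prefers s* since its per-unit cost is lower.

7.01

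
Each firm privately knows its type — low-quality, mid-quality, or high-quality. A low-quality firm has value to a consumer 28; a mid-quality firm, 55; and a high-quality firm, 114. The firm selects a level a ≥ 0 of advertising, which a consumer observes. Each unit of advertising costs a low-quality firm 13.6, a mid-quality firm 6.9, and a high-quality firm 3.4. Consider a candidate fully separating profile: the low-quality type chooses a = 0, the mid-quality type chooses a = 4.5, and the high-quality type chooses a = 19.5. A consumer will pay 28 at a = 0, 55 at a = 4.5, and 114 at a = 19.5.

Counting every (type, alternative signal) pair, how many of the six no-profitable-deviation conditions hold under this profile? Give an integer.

Low-quality (own payoff 28): to a=4.5 gives 55 − 13.6×4.5 = -6.2 → no gain ✓; to a=19.5 gives 114 − 13.6×19.5 = -151.2 → no gain ✓.
High-quality (own payoff 114 − 3.4×19.5 = 47.7): to a=0 gives 28 → no gain ✓; to a=4.5 gives 55 − 3.4×4.5 = 39.7 → no gain ✓.
Mid-quality (own payoff 55 − 6.9×4.5 = 23.95): to a=0 gives 28 → profitable ✗; to a=19.5 gives 114 − 6.9×19.5 = -20.55 → no gain ✓.
5 of the 6 constraints hold; not an equilibrium.

5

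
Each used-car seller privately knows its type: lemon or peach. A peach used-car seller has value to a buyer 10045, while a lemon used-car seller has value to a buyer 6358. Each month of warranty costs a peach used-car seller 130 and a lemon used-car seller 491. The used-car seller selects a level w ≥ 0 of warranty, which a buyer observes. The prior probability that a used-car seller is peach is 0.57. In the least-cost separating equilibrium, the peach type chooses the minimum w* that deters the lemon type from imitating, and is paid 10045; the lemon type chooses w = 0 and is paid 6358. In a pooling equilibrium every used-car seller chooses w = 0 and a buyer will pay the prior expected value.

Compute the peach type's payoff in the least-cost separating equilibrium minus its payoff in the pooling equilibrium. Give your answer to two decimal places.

609.22

Least-cost separating signal: w* solves 6358 = 10045 − 491·w*, so w* = (10045 − 6358)/491 ≈ 7.5092.
Peach type's separating payoff: 10045 − 130 × w* = 10045 − 130 × (10045 − 6358)/491 = 10045 − 479310/491 ≈ 9068.8086.
Pooling payoff: 0.57 × 10045 + 0.43 × 6358 = 8459.59.
Difference: 9068.8086 − 8459.59 = 609.2186, i.e. 609.22 to two decimal places.
The peach type prefers to separate.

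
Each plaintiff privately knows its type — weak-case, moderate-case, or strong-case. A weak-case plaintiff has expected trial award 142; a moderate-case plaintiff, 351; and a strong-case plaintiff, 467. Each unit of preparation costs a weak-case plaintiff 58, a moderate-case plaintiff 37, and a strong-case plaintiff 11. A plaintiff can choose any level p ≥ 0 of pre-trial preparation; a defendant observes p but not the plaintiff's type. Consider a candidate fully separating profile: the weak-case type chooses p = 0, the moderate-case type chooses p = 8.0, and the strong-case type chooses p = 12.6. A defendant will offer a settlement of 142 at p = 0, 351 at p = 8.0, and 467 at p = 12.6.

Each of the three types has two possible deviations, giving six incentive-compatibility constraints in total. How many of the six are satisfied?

Strong-case (own payoff 467 − 11×12.6 = 328.4): to p=0 gives 142 → no gain ✓; to p=8.0 gives 351 − 11×8.0 = 263 → no gain ✓.
Weak-case (own payoff 142): to p=8.0 gives 351 − 58×8.0 = -113 → no gain ✓; to p=12.6 gives 467 − 58×12.6 = -263.8 → no gain ✓.
Moderate-case (own payoff 351 − 37×8.0 = 55): to p=0 gives 142 → profitable ✗; to p=12.6 gives 467 − 37×12.6 = 0.8 → no gain ✓.
5 of the 6 constraints hold; not an equilibrium.

5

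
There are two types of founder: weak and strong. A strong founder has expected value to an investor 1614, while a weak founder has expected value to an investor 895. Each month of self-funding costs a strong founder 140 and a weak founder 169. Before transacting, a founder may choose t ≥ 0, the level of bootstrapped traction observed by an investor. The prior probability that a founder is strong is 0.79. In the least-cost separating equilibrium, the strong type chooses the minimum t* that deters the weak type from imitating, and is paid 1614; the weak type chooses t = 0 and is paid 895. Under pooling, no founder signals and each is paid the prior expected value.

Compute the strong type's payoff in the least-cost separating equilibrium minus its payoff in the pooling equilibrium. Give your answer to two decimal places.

-444.63

Least-cost separating signal: t* solves 895 = 1614 − 169·t*, so t* = (1614 − 895)/169 ≈ 4.2544.
Strong type's separating payoff: 1614 − 140 × t* = 1614 − 140 × (1614 − 895)/169 = 1614 − 100660/169 ≈ 1018.3787.
Pooling payoff: 0.79 × 1614 + 0.21 × 895 = 1463.01.
Difference: 1018.3787 − 1463.01 = -444.6313, i.e. -444.63 to two decimal places.
The strong type would prefer the pooling outcome.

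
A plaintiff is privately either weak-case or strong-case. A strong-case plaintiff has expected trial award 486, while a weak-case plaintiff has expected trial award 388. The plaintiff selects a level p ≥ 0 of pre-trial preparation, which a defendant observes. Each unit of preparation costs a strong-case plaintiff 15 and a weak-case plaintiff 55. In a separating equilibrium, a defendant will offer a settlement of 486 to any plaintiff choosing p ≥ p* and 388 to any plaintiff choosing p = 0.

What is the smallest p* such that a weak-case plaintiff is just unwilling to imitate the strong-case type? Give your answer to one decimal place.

1.8

A weak-case plaintiff choosing p = 0 receives 388.
Imitating at p* instead would pay 486 at cost 55·p*, netting 486 − 55·p*.
Indifference: 388 = 486 − 55·p*, so p* = (486 − 388) / 55 ≈ 1.8.
At p* the weak-case type's incentive constraint just binds; the strong-case type strictly prefers p* since its per-unit cost is lower.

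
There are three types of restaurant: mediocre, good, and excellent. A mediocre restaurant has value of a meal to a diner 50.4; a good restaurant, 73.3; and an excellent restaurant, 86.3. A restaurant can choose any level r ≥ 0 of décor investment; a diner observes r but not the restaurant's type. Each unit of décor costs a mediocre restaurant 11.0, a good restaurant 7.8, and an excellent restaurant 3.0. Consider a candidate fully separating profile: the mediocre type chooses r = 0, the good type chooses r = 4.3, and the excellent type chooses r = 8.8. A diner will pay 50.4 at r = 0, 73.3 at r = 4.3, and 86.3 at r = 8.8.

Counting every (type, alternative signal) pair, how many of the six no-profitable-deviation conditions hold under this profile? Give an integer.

Mediocre (own payoff 50.4): to r=4.3 gives 73.3 − 11.0×4.3 = 26 → no gain ✓; to r=8.8 gives 86.3 − 11.0×8.8 = -10.5 → no gain ✓.
Good (own payoff 73.3 − 7.8×4.3 = 39.76): to r=0 gives 50.4 → profitable ✗; to r=8.8 gives 86.3 − 7.8×8.8 = 17.66 → no gain ✓.
Excellent (own payoff 86.3 − 3.0×8.8 = 59.9): to r=0 gives 50.4 → no gain ✓; to r=4.3 gives 73.3 − 3.0×4.3 = 60.4 → profitable ✗.
4 of the 6 constraints hold; not an equilibrium.

4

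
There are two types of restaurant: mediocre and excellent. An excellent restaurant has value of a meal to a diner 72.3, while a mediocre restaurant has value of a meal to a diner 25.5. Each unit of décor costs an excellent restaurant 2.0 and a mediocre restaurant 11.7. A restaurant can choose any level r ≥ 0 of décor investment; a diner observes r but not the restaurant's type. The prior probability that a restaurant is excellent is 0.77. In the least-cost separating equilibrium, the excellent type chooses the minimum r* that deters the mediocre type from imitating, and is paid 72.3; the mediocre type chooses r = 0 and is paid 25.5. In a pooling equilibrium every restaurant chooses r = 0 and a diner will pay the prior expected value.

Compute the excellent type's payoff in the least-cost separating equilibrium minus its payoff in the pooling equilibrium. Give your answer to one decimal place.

2.8

Least-cost separating signal: r* solves 25.5 = 72.3 − 11.7·r*, so r* = (72.3 − 25.5)/11.7 = 4.
Excellent type's separating payoff: 72.3 − 2.0 × r* = 72.3 − 2.0 × (72.3 − 25.5)/11.7 = 72.3 − 93.6/11.7 = 64.3.
Pooling payoff: 0.77 × 72.3 + 0.23 × 25.5 = 61.536.
Difference: 64.3 − 61.536 = 2.764, i.e. 2.8 to one decimal place.
The excellent type prefers to separate.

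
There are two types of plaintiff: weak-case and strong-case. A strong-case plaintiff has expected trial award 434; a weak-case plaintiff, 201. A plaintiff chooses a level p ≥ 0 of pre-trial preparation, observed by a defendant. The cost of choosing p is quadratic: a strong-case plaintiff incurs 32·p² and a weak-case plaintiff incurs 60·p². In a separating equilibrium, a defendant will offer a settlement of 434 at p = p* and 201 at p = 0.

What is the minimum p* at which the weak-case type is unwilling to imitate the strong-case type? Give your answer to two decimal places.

The weak-case type at p = 0 receives 201; imitating at p* yields 434 − 60·p*².
Indifference: 201 = 434 − 60·p*², so p*² = (434 − 201) / 60 ≈ 3.8833.
p* = √3.8833 ≈ 1.97.

1.97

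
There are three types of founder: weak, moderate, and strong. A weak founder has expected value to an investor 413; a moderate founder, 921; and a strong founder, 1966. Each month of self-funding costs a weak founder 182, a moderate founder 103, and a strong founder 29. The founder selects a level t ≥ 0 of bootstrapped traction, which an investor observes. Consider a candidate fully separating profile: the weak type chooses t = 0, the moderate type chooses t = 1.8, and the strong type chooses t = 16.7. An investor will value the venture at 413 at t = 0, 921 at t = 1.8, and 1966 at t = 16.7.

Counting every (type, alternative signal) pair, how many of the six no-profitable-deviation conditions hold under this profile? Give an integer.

5

Weak (own payoff 413): to t=1.8 gives 921 − 182×1.8 = 593.4 → profitable ✗; to t=16.7 gives 1966 − 182×16.7 = -1073.4 → no gain ✓.
Moderate (own payoff 921 − 103×1.8 = 735.6): to t=0 gives 413 → no gain ✓; to t=16.7 gives 1966 − 103×16.7 = 245.9 → no gain ✓.
Strong (own payoff 1966 − 29×16.7 = 1481.7): to t=0 gives 413 → no gain ✓; to t=1.8 gives 921 − 29×1.8 = 868.8 → no gain ✓.
5 of the 6 constraints hold; not an equilibrium.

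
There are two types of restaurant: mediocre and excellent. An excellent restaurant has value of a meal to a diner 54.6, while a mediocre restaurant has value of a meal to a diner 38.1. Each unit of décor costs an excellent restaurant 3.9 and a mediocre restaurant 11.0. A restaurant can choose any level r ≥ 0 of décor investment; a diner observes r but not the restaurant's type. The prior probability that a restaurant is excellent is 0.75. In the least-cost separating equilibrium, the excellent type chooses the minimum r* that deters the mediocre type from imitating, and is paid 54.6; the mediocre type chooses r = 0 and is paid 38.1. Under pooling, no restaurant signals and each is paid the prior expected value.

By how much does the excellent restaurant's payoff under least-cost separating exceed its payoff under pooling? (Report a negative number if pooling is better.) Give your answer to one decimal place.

-1.7

Least-cost separating signal: r* solves 38.1 = 54.6 − 11.0·r*, so r* = (54.6 − 38.1)/11.0 = 1.5.
Excellent type's separating payoff: 54.6 − 3.9 × r* = 54.6 − 3.9 × (54.6 − 38.1)/11.0 = 54.6 − 64.35/11.0 = 48.75.
Pooling payoff: 0.75 × 54.6 + 0.25 × 38.1 = 50.475.
Difference: 48.75 − 50.475 = -1.725, i.e. -1.7 to one decimal place.
The excellent type would prefer the pooling outcome.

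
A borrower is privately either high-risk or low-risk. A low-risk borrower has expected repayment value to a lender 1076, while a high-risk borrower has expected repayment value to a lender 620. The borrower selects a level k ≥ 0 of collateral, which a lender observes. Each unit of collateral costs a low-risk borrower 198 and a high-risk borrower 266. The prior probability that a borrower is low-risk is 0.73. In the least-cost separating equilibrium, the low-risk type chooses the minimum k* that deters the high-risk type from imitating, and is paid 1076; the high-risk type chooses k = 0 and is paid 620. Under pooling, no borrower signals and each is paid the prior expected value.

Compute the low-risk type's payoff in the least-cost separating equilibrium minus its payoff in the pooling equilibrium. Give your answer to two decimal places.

-216.31

Least-cost separating signal: k* solves 620 = 1076 − 266·k*, so k* = (1076 − 620)/266 ≈ 1.7143.
Low-risk type's separating payoff: 1076 − 198 × k* = 1076 − 198 × (1076 − 620)/266 = 1076 − 90288/266 ≈ 736.5714.
Pooling payoff: 0.73 × 1076 + 0.27 × 620 = 952.88.
Difference: 736.5714 − 952.88 = -216.3086, i.e. -216.31 to two decimal places.
The low-risk type would prefer the pooling outcome.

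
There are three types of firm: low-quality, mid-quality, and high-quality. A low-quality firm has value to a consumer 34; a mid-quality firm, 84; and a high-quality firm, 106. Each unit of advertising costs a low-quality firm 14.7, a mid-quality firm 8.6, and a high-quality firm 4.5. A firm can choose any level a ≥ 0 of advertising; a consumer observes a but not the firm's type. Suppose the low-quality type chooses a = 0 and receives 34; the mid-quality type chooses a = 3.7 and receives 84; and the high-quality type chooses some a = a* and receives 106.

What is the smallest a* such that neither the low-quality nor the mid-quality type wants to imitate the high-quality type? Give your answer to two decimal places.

Mid-quality type (on-path payoff 84 − 8.6×3.7 = 52.18) won't mimic when 52.18 ≥ 106 − 8.6·a*, i.e. a* ≥ 6.26.
Low-quality type (on-path payoff 34) won't mimic when 34 ≥ 106 − 14.7·a*, i.e. a* ≥ 4.90.
Both must hold, so a* = max(4.90, 6.26) = 6.26. The mid-quality type's constraint binds.

6.26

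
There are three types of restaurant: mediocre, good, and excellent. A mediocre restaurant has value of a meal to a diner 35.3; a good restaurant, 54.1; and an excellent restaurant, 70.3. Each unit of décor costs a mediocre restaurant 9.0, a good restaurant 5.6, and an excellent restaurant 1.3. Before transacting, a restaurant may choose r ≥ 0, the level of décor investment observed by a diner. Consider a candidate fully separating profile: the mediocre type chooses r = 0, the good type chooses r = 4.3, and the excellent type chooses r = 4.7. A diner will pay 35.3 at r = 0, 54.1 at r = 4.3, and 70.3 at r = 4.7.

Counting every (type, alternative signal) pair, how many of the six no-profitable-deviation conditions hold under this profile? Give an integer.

4

Excellent (own payoff 70.3 − 1.3×4.7 = 64.19): to r=0 gives 35.3 → no gain ✓; to r=4.3 gives 54.1 − 1.3×4.3 = 48.51 → no gain ✓.
Mediocre (own payoff 35.3): to r=4.3 gives 54.1 − 9.0×4.3 = 15.4 → no gain ✓; to r=4.7 gives 70.3 − 9.0×4.7 = 28 → no gain ✓.
Good (own payoff 54.1 − 5.6×4.3 = 30.02): to r=0 gives 35.3 → profitable ✗; to r=4.7 gives 70.3 − 5.6×4.7 = 43.98 → profitable ✗.
4 of the 6 constraints hold; not an equilibrium.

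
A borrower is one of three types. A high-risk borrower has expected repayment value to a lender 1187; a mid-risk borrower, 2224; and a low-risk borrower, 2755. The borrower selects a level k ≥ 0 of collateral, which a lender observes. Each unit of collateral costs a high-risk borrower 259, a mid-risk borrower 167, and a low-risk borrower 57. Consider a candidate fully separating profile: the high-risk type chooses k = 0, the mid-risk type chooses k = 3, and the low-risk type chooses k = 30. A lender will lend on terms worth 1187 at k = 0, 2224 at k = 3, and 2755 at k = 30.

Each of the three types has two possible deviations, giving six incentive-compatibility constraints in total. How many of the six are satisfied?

3

High-risk (own payoff 1187): to k=3 gives 2224 − 259×3 = 1447 → profitable ✗; to k=30 gives 2755 − 259×30 = -5015 → no gain ✓.
Mid-risk (own payoff 2224 − 167×3 = 1723): to k=0 gives 1187 → no gain ✓; to k=30 gives 2755 − 167×30 = -2255 → no gain ✓.
Low-risk (own payoff 2755 − 57×30 = 1045): to k=0 gives 1187 → profitable ✗; to k=3 gives 2224 − 57×3 = 2053 → profitable ✗.
3 of the 6 constraints hold; not an equilibrium.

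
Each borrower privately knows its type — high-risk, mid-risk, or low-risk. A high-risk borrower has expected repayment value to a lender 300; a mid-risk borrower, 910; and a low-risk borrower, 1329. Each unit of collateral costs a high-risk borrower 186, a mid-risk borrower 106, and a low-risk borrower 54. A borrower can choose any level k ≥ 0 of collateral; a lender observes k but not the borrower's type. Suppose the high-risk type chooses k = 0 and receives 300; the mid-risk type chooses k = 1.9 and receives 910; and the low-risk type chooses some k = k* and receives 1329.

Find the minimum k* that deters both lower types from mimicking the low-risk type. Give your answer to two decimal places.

5.85

High-risk type (on-path payoff 300) won't mimic when 300 ≥ 1329 − 186·k*, i.e. k* ≥ 5.53.
Mid-risk type (on-path payoff 910 − 106×1.9 = 708.6) won't mimic when 708.6 ≥ 1329 − 106·k*, i.e. k* ≥ 5.85.
Both must hold, so k* = max(5.53, 5.85) = 5.85. The mid-risk type's constraint binds.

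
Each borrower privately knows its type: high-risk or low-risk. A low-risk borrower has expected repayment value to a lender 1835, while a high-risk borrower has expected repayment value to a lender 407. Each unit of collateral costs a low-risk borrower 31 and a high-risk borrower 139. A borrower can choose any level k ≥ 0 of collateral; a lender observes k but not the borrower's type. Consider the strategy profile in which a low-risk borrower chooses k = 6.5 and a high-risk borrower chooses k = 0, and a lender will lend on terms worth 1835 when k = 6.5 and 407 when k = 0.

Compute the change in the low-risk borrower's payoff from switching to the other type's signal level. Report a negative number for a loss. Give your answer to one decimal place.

Playing k = 6.5 the low-risk borrower receives 1835 − 31 × 6.5 = 1633.5.
Deviating to k = 0 yields 407 instead.
Gain from deviating: 407 − 1633.5 = -1226.5.
The gain is negative, so the low-risk type's incentive-compatibility constraint is satisfied.

-1226.5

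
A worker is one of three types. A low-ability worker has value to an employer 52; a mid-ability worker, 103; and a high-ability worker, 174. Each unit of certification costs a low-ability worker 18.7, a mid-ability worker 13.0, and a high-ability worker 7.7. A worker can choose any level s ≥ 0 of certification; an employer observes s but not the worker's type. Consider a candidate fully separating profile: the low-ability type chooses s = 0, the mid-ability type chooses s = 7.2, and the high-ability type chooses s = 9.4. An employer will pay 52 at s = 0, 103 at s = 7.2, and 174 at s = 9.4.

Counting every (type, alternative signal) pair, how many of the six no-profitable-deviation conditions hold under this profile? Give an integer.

Mid-ability (own payoff 103 − 13.0×7.2 = 9.4): to s=0 gives 52 → profitable ✗; to s=9.4 gives 174 − 13.0×9.4 = 51.8 → profitable ✗.
High-ability (own payoff 174 − 7.7×9.4 = 101.62): to s=0 gives 52 → no gain ✓; to s=7.2 gives 103 − 7.7×7.2 = 47.56 → no gain ✓.
Low-ability (own payoff 52): to s=7.2 gives 103 − 18.7×7.2 = -31.64 → no gain ✓; to s=9.4 gives 174 − 18.7×9.4 = -1.78 → no gain ✓.
4 of the 6 constraints hold; not an equilibrium.

4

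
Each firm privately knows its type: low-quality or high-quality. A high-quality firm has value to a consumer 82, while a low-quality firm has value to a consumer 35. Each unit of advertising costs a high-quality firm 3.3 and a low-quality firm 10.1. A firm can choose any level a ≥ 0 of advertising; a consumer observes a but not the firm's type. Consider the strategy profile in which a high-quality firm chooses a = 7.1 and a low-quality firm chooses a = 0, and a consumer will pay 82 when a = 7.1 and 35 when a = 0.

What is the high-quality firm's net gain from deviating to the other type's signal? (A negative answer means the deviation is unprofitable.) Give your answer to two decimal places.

-23.57

Playing a = 7.1 the high-quality firm receives 82 − 3.3 × 7.1 = 58.57.
Deviating to a = 0 yields 35 instead.
Gain from deviating: 35 − 58.57 = -23.57.
The gain is negative, so the high-quality type's incentive-compatibility constraint is satisfied.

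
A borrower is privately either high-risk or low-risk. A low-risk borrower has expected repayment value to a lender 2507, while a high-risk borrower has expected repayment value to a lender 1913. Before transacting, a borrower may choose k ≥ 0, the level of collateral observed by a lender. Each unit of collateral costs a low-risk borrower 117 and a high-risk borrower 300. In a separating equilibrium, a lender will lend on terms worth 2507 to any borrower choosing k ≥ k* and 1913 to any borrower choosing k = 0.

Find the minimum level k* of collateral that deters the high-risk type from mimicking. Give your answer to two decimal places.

A high-risk borrower choosing k = 0 receives 1913.
Imitating at k* instead would pay 2507 at cost 300·k*, netting 2507 − 300·k*.
Indifference: 1913 = 2507 − 300·k*, so k* = (2507 − 1913) / 300 = 1.98.
This is the high-risk type's binding incentive-compatibility constraint; any k ≥ 1.98 sustains separation on that side.

1.98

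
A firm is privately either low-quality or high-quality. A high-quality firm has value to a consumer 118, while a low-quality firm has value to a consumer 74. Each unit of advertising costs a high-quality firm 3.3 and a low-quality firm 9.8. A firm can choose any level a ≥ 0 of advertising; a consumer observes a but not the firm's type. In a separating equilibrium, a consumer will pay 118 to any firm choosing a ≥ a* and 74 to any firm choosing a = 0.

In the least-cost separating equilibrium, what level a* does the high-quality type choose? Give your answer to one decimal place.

A low-quality firm choosing a = 0 receives 74.
Imitating at a* instead would pay 118 at cost 9.8·a*, netting 118 − 9.8·a*.
Indifference: 74 = 118 − 9.8·a*, so a* = (118 − 74) / 9.8 ≈ 4.5.
At a* the low-quality type's incentive constraint just binds; the high-quality type strictly prefers a* since its per-unit cost is lower.

4.5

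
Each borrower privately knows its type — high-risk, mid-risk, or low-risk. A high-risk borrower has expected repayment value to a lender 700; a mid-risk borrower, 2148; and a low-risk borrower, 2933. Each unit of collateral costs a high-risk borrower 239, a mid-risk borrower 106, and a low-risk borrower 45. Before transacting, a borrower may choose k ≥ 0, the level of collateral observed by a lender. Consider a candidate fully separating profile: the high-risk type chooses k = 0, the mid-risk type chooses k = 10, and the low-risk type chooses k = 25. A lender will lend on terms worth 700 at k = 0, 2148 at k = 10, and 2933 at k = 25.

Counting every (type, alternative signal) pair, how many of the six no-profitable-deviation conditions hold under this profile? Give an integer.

6

High-risk (own payoff 700): to k=10 gives 2148 − 239×10 = -242 → no gain ✓; to k=25 gives 2933 − 239×25 = -3042 → no gain ✓.
Low-risk (own payoff 2933 − 45×25 = 1808): to k=0 gives 700 → no gain ✓; to k=10 gives 2148 − 45×10 = 1698 → no gain ✓.
Mid-risk (own payoff 2148 − 106×10 = 1088): to k=0 gives 700 → no gain ✓; to k=25 gives 2933 − 106×25 = 283 → no gain ✓.
6 of the 6 constraints hold; this profile is a separating equilibrium.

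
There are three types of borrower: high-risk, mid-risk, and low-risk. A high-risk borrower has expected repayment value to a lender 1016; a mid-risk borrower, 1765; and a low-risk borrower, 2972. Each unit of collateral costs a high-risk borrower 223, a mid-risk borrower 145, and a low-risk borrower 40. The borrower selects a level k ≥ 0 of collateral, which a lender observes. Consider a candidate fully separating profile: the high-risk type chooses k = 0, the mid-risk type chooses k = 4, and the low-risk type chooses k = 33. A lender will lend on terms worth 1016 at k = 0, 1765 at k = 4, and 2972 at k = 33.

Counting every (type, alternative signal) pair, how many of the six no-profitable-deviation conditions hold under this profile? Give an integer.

6

Mid-risk (own payoff 1765 − 145×4 = 1185): to k=0 gives 1016 → no gain ✓; to k=33 gives 2972 − 145×33 = -1813 → no gain ✓.
Low-risk (own payoff 2972 − 40×33 = 1652): to k=0 gives 1016 → no gain ✓; to k=4 gives 1765 − 40×4 = 1605 → no gain ✓.
High-risk (own payoff 1016): to k=4 gives 1765 − 223×4 = 873 → no gain ✓; to k=33 gives 2972 − 223×33 = -4387 → no gain ✓.
6 of the 6 constraints hold; this profile is a separating equilibrium.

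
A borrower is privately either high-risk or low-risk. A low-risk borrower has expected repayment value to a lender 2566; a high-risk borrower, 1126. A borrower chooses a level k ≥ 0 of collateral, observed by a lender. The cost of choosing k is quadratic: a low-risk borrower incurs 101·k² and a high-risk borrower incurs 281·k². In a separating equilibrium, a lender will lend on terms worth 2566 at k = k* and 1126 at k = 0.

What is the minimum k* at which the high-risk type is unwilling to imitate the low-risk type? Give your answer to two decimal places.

The high-risk type at k = 0 receives 1126; imitating at k* yields 2566 − 281·k*².
Indifference: 1126 = 2566 − 281·k*², so k*² = (2566 − 1126) / 281 ≈ 5.1246.
k* = √5.1246 ≈ 2.26.

2.26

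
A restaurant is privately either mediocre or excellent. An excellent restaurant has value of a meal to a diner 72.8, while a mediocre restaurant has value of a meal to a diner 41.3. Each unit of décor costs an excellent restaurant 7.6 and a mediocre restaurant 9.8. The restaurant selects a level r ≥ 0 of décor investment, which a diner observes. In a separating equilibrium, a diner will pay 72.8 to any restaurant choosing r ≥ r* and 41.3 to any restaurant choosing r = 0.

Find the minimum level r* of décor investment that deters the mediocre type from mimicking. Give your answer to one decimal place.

3.2

A mediocre restaurant choosing r = 0 receives 41.3.
Imitating at r* instead would pay 72.8 at cost 9.8·r*, netting 72.8 − 9.8·r*.
Indifference: 41.3 = 72.8 − 9.8·r*, so r* = (72.8 − 41.3) / 9.8 ≈ 3.2.
At r* the mediocre type's incentive constraint just binds; the excellent type strictly prefers r* since its per-unit cost is lower.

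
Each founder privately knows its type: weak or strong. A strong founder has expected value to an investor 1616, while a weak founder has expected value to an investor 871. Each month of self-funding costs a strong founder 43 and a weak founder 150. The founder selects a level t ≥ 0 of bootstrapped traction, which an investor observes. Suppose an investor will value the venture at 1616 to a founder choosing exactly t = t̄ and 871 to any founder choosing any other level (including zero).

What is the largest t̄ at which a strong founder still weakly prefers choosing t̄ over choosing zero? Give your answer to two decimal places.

Choosing t̄ yields the strong type 1616 − 43·t̄; choosing zero yields 871.
The strong type is indifferent at 1616 − 43·t̄ = 871, i.e. t̄ = (1616 − 871) / 43 ≈ 17.33.
For any t̄ above 17.33 the strong type would rather pool at zero, so separation collapses.

17.33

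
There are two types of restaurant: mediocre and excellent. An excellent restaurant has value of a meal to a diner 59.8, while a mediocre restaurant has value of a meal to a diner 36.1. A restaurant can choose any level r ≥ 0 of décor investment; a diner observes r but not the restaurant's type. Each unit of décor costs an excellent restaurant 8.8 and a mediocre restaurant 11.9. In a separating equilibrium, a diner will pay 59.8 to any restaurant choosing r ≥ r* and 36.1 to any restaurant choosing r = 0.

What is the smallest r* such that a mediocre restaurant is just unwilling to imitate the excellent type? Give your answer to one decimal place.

2.0

A mediocre restaurant choosing r = 0 receives 36.1.
Imitating at r* instead would pay 59.8 at cost 11.9·r*, netting 59.8 − 11.9·r*.
Indifference: 36.1 = 59.8 − 11.9·r*, so r* = (59.8 − 36.1) / 11.9 ≈ 2.0.
At r* the mediocre type's incentive constraint just binds; the excellent type strictly prefers r* since its per-unit cost is lower.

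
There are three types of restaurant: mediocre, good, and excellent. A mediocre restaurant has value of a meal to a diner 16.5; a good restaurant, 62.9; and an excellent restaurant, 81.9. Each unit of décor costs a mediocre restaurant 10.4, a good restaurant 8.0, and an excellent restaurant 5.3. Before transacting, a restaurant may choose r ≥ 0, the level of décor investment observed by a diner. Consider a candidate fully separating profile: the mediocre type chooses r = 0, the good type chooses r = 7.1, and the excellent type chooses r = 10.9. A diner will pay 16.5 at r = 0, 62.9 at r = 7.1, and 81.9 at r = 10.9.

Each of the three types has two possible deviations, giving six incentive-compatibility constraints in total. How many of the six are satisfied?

4

Mediocre (own payoff 16.5): to r=7.1 gives 62.9 − 10.4×7.1 = -10.94 → no gain ✓; to r=10.9 gives 81.9 − 10.4×10.9 = -31.46 → no gain ✓.
Excellent (own payoff 81.9 − 5.3×10.9 = 24.13): to r=0 gives 16.5 → no gain ✓; to r=7.1 gives 62.9 − 5.3×7.1 = 25.27 → profitable ✗.
Good (own payoff 62.9 − 8.0×7.1 = 6.1): to r=0 gives 16.5 → profitable ✗; to r=10.9 gives 81.9 − 8.0×10.9 = -5.3 → no gain ✓.
4 of the 6 constraints hold; not an equilibrium.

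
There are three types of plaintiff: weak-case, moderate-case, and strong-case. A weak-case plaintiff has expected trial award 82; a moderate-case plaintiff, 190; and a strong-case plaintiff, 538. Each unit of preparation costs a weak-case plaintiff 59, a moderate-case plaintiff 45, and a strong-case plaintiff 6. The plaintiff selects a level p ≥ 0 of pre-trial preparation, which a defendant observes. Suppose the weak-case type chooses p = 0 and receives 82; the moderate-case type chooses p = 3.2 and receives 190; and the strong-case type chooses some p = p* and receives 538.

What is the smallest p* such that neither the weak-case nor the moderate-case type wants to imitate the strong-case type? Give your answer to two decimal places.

10.93

Weak-case type (on-path payoff 82) won't mimic when 82 ≥ 538 − 59·p*, i.e. p* ≥ 7.73.
Moderate-case type (on-path payoff 190 − 45×3.2 = 46) won't mimic when 46 ≥ 538 − 45·p*, i.e. p* ≥ 10.93.
Both must hold, so p* = max(7.73, 10.93) = 10.93. The moderate-case type's constraint binds.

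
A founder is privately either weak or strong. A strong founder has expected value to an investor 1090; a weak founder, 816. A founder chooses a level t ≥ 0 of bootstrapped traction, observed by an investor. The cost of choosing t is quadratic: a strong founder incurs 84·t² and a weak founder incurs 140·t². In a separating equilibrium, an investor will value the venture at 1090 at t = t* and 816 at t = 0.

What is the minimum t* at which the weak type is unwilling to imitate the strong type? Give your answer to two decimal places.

The weak type at t = 0 receives 816; imitating at t* yields 1090 − 140·t*².
Indifference: 816 = 1090 − 140·t*², so t*² = (1090 − 816) / 140 ≈ 1.9571.
t* = √1.9571 ≈ 1.40.

1.40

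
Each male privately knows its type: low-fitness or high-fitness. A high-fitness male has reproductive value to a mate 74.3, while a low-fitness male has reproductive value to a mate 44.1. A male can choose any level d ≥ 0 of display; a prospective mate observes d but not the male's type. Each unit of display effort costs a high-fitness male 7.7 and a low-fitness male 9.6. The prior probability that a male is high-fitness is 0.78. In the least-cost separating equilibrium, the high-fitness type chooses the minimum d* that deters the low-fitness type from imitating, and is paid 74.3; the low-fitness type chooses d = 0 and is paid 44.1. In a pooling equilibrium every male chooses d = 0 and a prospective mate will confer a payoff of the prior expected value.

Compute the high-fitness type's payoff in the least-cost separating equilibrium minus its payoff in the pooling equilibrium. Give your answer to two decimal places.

Least-cost separating signal: d* solves 44.1 = 74.3 − 9.6·d*, so d* = (74.3 − 44.1)/9.6 ≈ 3.1458.
High-fitness type's separating payoff: 74.3 − 7.7 × d* = 74.3 − 7.7 × (74.3 − 44.1)/9.6 = 74.3 − 232.54/9.6 ≈ 50.0771.
Pooling payoff: 0.78 × 74.3 + 0.22 × 44.1 = 67.656.
Difference: 50.0771 − 67.656 = -17.5789, i.e. -17.58 to two decimal places.
The high-fitness type would prefer the pooling outcome.

-17.58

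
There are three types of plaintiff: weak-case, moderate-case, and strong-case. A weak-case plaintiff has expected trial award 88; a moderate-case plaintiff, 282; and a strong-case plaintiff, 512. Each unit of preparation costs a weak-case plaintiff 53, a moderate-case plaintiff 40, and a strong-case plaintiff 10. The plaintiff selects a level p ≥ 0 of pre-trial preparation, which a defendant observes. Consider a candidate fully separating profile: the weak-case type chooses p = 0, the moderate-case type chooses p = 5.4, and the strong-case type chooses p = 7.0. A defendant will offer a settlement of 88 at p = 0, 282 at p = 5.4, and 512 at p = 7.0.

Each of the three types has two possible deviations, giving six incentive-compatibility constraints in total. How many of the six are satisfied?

3

Weak-case (own payoff 88): to p=5.4 gives 282 − 53×5.4 = -4.2 → no gain ✓; to p=7.0 gives 512 − 53×7.0 = 141 → profitable ✗.
Moderate-case (own payoff 282 − 40×5.4 = 66): to p=0 gives 88 → profitable ✗; to p=7.0 gives 512 − 40×7.0 = 232 → profitable ✗.
Strong-case (own payoff 512 − 10×7.0 = 442): to p=0 gives 88 → no gain ✓; to p=5.4 gives 282 − 10×5.4 = 228 → no gain ✓.
3 of the 6 constraints hold; not an equilibrium.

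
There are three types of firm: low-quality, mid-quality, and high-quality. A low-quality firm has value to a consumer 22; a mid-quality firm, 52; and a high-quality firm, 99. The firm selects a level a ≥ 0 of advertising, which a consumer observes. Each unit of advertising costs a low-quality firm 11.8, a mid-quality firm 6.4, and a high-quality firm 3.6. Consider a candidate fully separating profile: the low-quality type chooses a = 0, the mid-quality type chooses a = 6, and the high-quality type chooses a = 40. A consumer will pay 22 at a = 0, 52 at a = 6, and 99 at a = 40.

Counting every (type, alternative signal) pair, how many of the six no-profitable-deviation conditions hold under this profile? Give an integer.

3

Mid-quality (own payoff 52 − 6.4×6 = 13.6): to a=0 gives 22 → profitable ✗; to a=40 gives 99 − 6.4×40 = -157 → no gain ✓.
Low-quality (own payoff 22): to a=6 gives 52 − 11.8×6 = -18.8 → no gain ✓; to a=40 gives 99 − 11.8×40 = -373 → no gain ✓.
High-quality (own payoff 99 − 3.6×40 = -45): to a=0 gives 22 → profitable ✗; to a=6 gives 52 − 3.6×6 = 30.4 → profitable ✗.
3 of the 6 constraints hold; not an equilibrium.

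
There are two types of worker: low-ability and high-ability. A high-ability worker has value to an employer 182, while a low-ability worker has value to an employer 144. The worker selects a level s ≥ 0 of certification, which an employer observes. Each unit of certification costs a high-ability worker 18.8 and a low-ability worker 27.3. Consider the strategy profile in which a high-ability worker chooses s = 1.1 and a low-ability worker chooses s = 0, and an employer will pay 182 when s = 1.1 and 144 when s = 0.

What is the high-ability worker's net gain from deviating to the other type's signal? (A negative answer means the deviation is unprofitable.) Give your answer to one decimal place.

Playing s = 1.1 the high-ability worker receives 182 − 18.8 × 1.1 = 161.32.
Deviating to s = 0 yields 144 instead.
Gain from deviating: 144 − 161.32 = -17.32, i.e. -17.3 to one decimal place.
The gain is negative, so the high-ability type's incentive-compatibility constraint is satisfied.

-17.3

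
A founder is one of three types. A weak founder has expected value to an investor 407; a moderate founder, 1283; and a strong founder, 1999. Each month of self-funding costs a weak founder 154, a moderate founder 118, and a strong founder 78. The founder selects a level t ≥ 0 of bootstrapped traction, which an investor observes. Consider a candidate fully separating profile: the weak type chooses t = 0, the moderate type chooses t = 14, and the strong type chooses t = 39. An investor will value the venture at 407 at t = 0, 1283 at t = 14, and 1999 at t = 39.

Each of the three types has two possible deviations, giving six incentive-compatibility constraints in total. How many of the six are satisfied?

3

Weak (own payoff 407): to t=14 gives 1283 − 154×14 = -873 → no gain ✓; to t=39 gives 1999 − 154×39 = -4007 → no gain ✓.
Strong (own payoff 1999 − 78×39 = -1043): to t=0 gives 407 → profitable ✗; to t=14 gives 1283 − 78×14 = 191 → profitable ✗.
Moderate (own payoff 1283 − 118×14 = -369): to t=0 gives 407 → profitable ✗; to t=39 gives 1999 − 118×39 = -2603 → no gain ✓.
3 of the 6 constraints hold; not an equilibrium.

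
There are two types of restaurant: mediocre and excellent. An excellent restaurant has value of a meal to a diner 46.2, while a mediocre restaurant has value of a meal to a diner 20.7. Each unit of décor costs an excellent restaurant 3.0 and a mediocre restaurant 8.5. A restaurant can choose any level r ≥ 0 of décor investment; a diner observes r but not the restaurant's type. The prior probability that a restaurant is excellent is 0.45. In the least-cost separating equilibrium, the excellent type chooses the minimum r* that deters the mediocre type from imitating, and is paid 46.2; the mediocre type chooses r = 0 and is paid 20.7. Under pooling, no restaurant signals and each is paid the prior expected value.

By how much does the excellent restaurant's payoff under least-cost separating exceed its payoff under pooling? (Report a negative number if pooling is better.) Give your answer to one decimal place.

5.0

Least-cost separating signal: r* solves 20.7 = 46.2 − 8.5·r*, so r* = (46.2 − 20.7)/8.5 = 3.
Excellent type's separating payoff: 46.2 − 3.0 × r* = 46.2 − 3.0 × (46.2 − 20.7)/8.5 = 46.2 − 76.5/8.5 = 37.2.
Pooling payoff: 0.45 × 46.2 + 0.55 × 20.7 = 32.175.
Difference: 37.2 − 32.175 = 5.025, i.e. 5.0 to one decimal place.
The excellent type prefers to separate.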